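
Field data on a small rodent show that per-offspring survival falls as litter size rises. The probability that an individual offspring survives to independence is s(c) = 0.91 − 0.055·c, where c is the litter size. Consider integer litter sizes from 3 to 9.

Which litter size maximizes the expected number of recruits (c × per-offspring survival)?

8

Expected recruits = c × s(c):
  c=3: 3 × 0.745 = 2.235
  c=4: 4 × 0.690 = 2.760
  c=5: 5 × 0.635 = 3.175
  c=6: 6 × 0.580 = 3.480
  c=7: 7 × 0.525 = 3.675
  c=8: 8 × 0.470 = 3.760
  c=9: 9 × 0.415 = 3.735
Maximum at c = 8 (3.760 recruits).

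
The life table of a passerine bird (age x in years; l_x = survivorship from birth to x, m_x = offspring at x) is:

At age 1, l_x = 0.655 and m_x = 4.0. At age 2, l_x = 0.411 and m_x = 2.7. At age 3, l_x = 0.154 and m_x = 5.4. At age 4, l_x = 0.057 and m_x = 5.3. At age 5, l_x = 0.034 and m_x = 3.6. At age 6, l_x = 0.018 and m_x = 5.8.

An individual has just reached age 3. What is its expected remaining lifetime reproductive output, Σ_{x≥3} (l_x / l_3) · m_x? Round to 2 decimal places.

l_3 = 0.154. Conditional survival from age 3 to x is l_x / l_3.
  x=3: (0.154/0.154) × 5.4 = 5.4000
  x=4: (0.057/0.154) × 5.3 = 1.9617
  x=5: (0.034/0.154) × 3.6 = 0.7948
  x=6: (0.018/0.154) × 5.8 = 0.6779
Sum = 5.4000 + 1.9617 + 0.7948 + 0.6779 = 8.8344

8.83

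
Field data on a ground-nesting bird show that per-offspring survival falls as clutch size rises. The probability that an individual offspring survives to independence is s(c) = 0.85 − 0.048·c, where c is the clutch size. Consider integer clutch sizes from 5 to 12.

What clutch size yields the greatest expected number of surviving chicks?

Expected surviving chicks = c × s(c):
  c=5: 5 × 0.610 = 3.050
  c=6: 6 × 0.562 = 3.372
  c=7: 7 × 0.514 = 3.598
  c=8: 8 × 0.466 = 3.728
  c=9: 9 × 0.418 = 3.762
  c=10: 10 × 0.370 = 3.700
  c=11: 11 × 0.322 = 3.542
  c=12: 12 × 0.274 = 3.288
Maximum at c = 9 (3.762 surviving chicks).

9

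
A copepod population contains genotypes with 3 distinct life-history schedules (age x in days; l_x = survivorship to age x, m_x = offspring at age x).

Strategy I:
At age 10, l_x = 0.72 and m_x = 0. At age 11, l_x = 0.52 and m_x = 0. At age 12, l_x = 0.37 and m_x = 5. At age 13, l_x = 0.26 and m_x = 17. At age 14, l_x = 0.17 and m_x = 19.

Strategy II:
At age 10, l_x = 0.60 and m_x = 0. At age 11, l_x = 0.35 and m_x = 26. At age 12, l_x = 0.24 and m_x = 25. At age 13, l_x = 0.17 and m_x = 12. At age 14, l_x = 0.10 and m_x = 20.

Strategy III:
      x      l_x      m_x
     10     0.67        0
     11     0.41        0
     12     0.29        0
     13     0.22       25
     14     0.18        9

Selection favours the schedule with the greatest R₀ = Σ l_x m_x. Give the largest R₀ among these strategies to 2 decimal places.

19.14

Strategy I: R₀ = 0.72×0 + 0.52×0 + 0.37×5 + 0.26×17 + 0.17×19 = 9.5000
Strategy II: R₀ = 0.60×0 + 0.35×26 + 0.24×25 + 0.17×12 + 0.10×20 = 19.1400
Strategy III: R₀ = 0.67×0 + 0.41×0 + 0.29×0 + 0.22×25 + 0.18×9 = 7.1200
Highest R₀: strategy II with 19.1400.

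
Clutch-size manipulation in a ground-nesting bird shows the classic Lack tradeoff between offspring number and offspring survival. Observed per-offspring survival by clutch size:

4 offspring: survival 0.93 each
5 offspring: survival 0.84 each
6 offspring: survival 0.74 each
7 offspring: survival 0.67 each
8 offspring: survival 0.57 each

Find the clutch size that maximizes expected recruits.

Expected recruits = c × s(c):
  c=4: 4 × 0.93 = 3.720
  c=5: 5 × 0.84 = 4.200
  c=6: 6 × 0.74 = 4.440
  c=7: 7 × 0.67 = 4.690
  c=8: 8 × 0.57 = 4.560
Maximum at c = 7 (4.690 recruits).

7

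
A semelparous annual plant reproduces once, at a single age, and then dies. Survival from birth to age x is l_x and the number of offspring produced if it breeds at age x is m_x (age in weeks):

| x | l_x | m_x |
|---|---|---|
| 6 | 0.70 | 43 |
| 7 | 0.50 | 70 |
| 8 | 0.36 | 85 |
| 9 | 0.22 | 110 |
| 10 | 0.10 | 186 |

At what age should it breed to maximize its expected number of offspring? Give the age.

Expected offspring if breeding at age x = l_x × m_x:
  age 6: 0.70 × 43 = 30.100
  age 7: 0.50 × 70 = 35.000
  age 8: 0.36 × 85 = 30.600
  age 9: 0.22 × 110 = 24.200
  age 10: 0.10 × 186 = 18.600
Maximum at age 7 (35.000).

7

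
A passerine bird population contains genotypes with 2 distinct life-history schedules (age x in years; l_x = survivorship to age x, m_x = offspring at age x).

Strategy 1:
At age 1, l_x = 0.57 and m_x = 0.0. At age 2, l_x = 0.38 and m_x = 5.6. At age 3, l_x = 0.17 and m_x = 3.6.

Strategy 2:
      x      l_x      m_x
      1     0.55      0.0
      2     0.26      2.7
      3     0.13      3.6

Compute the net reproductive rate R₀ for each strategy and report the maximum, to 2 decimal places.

2.74

Strategy 1: R₀ = 0.57×0.0 + 0.38×5.6 + 0.17×3.6 = 2.7400
Strategy 2: R₀ = 0.55×0.0 + 0.26×2.7 + 0.13×3.6 = 1.1700
Highest R₀: strategy 1 with 2.7400.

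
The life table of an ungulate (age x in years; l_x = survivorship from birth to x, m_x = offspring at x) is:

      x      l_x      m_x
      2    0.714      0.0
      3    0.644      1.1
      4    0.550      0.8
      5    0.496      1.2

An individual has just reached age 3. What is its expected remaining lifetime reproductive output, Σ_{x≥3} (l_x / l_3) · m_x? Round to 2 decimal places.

l_3 = 0.644. Conditional survival from age 3 to x is l_x / l_3.
  x=3: (0.644/0.644) × 1.1 = 1.1000
  x=4: (0.550/0.644) × 0.8 = 0.6832
  x=5: (0.496/0.644) × 1.2 = 0.9242
Sum = 1.1000 + 0.6832 + 0.9242 = 2.7075

2.71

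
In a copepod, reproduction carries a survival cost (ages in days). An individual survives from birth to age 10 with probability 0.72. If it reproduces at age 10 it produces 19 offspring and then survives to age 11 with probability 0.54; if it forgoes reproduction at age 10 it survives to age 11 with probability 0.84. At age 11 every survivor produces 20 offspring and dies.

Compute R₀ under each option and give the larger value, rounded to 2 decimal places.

21.46

breed at age 10: R₀ = 0.72 × (19 + 0.54 × 20) = 0.72 × 29.8000 = 21.4560
delay to age 11: R₀ = 0.72 × (0.84 × 20) = 0.72 × 16.8000 = 12.0960
Higher: breed at age 10 (21.4560).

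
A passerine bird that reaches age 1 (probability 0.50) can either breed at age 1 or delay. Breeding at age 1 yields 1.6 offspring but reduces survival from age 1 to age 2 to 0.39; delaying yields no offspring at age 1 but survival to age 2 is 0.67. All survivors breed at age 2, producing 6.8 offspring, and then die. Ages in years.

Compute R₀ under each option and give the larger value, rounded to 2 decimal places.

2.28

breed at age 1: R₀ = 0.50 × (1.6 + 0.39 × 6.8) = 0.50 × 4.2520 = 2.1260
delay to age 2: R₀ = 0.50 × (0.67 × 6.8) = 0.50 × 4.5560 = 2.2780
Higher: delay to age 2 (2.2780).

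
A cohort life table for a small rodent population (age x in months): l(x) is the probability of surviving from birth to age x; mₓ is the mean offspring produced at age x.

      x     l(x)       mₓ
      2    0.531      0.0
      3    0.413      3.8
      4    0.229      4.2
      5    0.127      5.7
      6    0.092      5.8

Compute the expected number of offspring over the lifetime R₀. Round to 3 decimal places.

3.789

R₀ = Σ l(x) mₓ:
  age 2: 0.531 × 0.0 = 0.0000
  age 3: 0.413 × 3.8 = 1.5694
  age 4: 0.229 × 4.2 = 0.9618
  age 5: 0.127 × 5.7 = 0.7239
  age 6: 0.092 × 5.8 = 0.5336
R₀ = 0.0000 + 1.5694 + 0.9618 + 0.7239 + 0.5336 = 3.7887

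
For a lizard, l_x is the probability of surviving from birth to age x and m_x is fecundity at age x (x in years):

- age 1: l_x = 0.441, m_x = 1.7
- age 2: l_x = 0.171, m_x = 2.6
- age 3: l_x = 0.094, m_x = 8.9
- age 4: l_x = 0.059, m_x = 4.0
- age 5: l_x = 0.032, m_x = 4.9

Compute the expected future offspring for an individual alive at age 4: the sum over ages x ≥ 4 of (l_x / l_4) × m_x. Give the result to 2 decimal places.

6.66

l_4 = 0.059. Conditional survival from age 4 to x is l_x / l_4.
  x=4: (0.059/0.059) × 4.0 = 4.0000
  x=5: (0.032/0.059) × 4.9 = 2.6576
Sum = 4.0000 + 2.6576 = 6.6576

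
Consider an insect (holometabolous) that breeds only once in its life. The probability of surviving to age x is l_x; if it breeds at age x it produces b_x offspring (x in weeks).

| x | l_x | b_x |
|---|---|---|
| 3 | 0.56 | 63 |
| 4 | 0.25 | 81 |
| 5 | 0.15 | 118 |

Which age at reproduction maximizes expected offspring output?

Expected offspring if breeding at age x = l_x × b_x:
  age 3: 0.56 × 63 = 35.280
  age 4: 0.25 × 81 = 20.250
  age 5: 0.15 × 118 = 17.700
Maximum at age 3 (35.280).

3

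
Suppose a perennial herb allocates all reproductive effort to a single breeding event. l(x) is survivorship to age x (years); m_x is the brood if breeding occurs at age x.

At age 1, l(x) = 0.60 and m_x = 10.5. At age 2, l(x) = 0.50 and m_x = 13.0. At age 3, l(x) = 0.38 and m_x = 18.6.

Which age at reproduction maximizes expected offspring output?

Expected offspring if breeding at age x = l(x) × m_x:
  age 1: 0.60 × 10.5 = 6.300
  age 2: 0.50 × 13.0 = 6.500
  age 3: 0.38 × 18.6 = 7.068
Maximum at age 3 (7.068).

3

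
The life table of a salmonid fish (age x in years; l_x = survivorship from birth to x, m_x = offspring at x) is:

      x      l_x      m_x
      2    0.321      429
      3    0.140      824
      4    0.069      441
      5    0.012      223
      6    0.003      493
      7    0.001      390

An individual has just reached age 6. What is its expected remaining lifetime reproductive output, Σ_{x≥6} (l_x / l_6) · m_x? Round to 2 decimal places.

623.00

l_6 = 0.003. Conditional survival from age 6 to x is l_x / l_6.
  x=6: (0.003/0.003) × 493 = 493.0000
  x=7: (0.001/0.003) × 390 = 130.0000
Sum = 493.0000 + 130.0000 = 623.0000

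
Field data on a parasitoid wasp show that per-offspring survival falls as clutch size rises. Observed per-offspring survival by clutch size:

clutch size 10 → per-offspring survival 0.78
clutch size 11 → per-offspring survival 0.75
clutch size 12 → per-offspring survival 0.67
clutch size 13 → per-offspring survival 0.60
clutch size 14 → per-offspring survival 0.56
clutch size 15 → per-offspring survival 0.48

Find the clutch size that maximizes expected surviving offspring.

Expected surviving offspring = c × s(c):
  c=10: 10 × 0.78 = 7.800
  c=11: 11 × 0.75 = 8.250
  c=12: 12 × 0.67 = 8.040
  c=13: 13 × 0.60 = 7.800
  c=14: 14 × 0.56 = 7.840
  c=15: 15 × 0.48 = 7.200
Maximum at c = 11 (8.250 surviving offspring).

11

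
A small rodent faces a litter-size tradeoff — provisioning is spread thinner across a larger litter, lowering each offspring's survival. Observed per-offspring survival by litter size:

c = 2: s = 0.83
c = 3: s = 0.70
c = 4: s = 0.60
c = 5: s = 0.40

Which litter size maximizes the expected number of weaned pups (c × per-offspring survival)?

Expected weaned pups = c × s(c):
  c=2: 2 × 0.83 = 1.660
  c=3: 3 × 0.70 = 2.100
  c=4: 4 × 0.60 = 2.400
  c=5: 5 × 0.40 = 2.000
Maximum at c = 4 (2.400 weaned pups).

4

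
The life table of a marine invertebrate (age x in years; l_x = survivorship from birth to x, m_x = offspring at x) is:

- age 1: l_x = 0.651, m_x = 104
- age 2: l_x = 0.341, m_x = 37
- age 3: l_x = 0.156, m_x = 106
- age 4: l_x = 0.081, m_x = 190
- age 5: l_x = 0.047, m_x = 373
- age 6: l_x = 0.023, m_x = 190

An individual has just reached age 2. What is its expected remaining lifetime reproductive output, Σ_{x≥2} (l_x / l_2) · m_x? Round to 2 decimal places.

l_2 = 0.341. Conditional survival from age 2 to x is l_x / l_2.
  x=2: (0.341/0.341) × 37 = 37.0000
  x=3: (0.156/0.341) × 106 = 48.4927
  x=4: (0.081/0.341) × 190 = 45.1320
  x=5: (0.047/0.341) × 373 = 51.4106
  x=6: (0.023/0.341) × 190 = 12.8152
Sum = 37.0000 + 48.4927 + 45.1320 + 51.4106 + 12.8152 = 194.8504

194.85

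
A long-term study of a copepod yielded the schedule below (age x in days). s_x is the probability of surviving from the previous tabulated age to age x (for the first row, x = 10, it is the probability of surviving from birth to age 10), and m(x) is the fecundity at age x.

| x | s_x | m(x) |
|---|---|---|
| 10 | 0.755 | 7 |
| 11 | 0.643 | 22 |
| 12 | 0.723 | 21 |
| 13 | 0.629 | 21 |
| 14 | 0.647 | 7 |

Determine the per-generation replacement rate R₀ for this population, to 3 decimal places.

Survivorship from birth: l_x = s_10·s_11·…·s_x.
  l_10 = 0.75500
  l_11 = 0.48547
  l_12 = 0.35099
  l_13 = 0.22077
  l_14 = 0.14284
R₀ = Σ l_x m(x):
  age 10: 0.75500 × 7 = 5.2850
  age 11: 0.48547 × 22 = 10.6803
  age 12: 0.35099 × 21 = 7.3708
  age 13: 0.22077 × 21 = 4.6362
  age 14: 0.14284 × 7 = 0.9999
R₀ = 5.2850 + 10.6803 + 7.3708 + 4.6362 + 0.9999 = 28.9722

28.972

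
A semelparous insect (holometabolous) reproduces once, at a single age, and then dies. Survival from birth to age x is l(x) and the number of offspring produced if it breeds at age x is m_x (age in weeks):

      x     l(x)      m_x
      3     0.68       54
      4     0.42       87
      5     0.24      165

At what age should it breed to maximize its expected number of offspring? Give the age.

5

Expected offspring if breeding at age x = l(x) × m_x:
  age 3: 0.68 × 54 = 36.720
  age 4: 0.42 × 87 = 36.540
  age 5: 0.24 × 165 = 39.600
Maximum at age 5 (39.600).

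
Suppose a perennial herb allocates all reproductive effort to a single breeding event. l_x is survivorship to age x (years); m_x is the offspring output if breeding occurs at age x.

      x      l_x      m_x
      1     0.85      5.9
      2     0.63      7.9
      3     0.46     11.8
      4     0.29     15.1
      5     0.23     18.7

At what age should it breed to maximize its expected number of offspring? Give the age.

Expected offspring if breeding at age x = l_x × m_x:
  age 1: 0.85 × 5.9 = 5.015
  age 2: 0.63 × 7.9 = 4.977
  age 3: 0.46 × 11.8 = 5.428
  age 4: 0.29 × 15.1 = 4.379
  age 5: 0.23 × 18.7 = 4.301
Maximum at age 3 (5.428).

3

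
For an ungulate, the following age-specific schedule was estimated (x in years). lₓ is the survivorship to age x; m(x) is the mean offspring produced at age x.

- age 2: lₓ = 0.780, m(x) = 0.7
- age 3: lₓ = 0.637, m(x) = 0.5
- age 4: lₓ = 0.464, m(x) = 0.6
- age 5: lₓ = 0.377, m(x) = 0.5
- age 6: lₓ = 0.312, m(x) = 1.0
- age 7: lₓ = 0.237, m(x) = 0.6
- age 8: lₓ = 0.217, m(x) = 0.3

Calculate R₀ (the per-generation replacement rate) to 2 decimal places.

1.85

R₀ = Σ lₓ m(x):
  age 2: 0.780 × 0.7 = 0.5460
  age 3: 0.637 × 0.5 = 0.3185
  age 4: 0.464 × 0.6 = 0.2784
  age 5: 0.377 × 0.5 = 0.1885
  age 6: 0.312 × 1.0 = 0.3120
  age 7: 0.237 × 0.6 = 0.1422
  age 8: 0.217 × 0.3 = 0.0651
R₀ = 0.5460 + 0.3185 + 0.2784 + 0.1885 + 0.3120 + 0.1422 + 0.0651 = 1.8507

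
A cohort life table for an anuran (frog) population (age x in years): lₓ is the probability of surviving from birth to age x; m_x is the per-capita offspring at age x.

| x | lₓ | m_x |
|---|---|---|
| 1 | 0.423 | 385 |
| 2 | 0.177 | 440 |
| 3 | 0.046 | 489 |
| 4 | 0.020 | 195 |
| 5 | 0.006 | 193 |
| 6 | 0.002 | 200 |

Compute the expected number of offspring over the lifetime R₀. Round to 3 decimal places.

R₀ = Σ lₓ m_x:
  age 1: 0.423 × 385 = 162.8550
  age 2: 0.177 × 440 = 77.8800
  age 3: 0.046 × 489 = 22.4940
  age 4: 0.020 × 195 = 3.9000
  age 5: 0.006 × 193 = 1.1580
  age 6: 0.002 × 200 = 0.4000
R₀ = 162.8550 + 77.8800 + 22.4940 + 3.9000 + 1.1580 + 0.4000 = 268.6870

268.687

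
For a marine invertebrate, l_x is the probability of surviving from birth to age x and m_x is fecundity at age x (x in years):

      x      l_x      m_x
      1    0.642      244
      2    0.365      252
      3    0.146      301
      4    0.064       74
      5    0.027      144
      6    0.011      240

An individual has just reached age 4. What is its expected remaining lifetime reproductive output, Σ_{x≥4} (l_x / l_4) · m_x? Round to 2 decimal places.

l_4 = 0.064. Conditional survival from age 4 to x is l_x / l_4.
  x=4: (0.064/0.064) × 74 = 74.0000
  x=5: (0.027/0.064) × 144 = 60.7500
  x=6: (0.011/0.064) × 240 = 41.2500
Sum = 74.0000 + 60.7500 + 41.2500 = 176.0000

176.00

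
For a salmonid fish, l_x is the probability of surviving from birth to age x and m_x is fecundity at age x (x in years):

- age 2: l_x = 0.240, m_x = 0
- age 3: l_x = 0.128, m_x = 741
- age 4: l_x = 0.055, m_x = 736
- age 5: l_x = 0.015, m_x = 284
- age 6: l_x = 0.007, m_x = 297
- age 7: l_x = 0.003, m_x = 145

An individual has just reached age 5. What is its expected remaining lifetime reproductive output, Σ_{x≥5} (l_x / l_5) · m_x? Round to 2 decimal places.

451.60

l_5 = 0.015. Conditional survival from age 5 to x is l_x / l_5.
  x=5: (0.015/0.015) × 284 = 284.0000
  x=6: (0.007/0.015) × 297 = 138.6000
  x=7: (0.003/0.015) × 145 = 29.0000
Sum = 284.0000 + 138.6000 + 29.0000 = 451.6000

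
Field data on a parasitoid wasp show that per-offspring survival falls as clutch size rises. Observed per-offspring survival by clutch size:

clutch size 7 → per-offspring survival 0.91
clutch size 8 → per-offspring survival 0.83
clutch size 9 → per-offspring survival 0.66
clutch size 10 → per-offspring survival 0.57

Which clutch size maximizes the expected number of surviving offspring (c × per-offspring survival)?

Expected surviving offspring = c × s(c):
  c=7: 7 × 0.91 = 6.370
  c=8: 8 × 0.83 = 6.640
  c=9: 9 × 0.66 = 5.940
  c=10: 10 × 0.57 = 5.700
Maximum at c = 8 (6.640 surviving offspring).

8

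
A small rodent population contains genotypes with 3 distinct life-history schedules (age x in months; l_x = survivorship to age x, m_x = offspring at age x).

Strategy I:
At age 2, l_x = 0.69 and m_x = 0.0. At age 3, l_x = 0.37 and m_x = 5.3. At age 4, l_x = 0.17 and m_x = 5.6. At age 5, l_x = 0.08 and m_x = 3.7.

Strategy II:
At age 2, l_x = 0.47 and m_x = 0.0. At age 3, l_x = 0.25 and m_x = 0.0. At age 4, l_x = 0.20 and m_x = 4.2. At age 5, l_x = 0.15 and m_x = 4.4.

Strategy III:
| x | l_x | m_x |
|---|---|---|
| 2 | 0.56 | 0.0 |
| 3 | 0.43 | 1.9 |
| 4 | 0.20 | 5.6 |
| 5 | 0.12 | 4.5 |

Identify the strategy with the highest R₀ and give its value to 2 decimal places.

Strategy I: R₀ = 0.69×0.0 + 0.37×5.3 + 0.17×5.6 + 0.08×3.7 = 3.2090
Strategy II: R₀ = 0.47×0.0 + 0.25×0.0 + 0.20×4.2 + 0.15×4.4 = 1.5000
Strategy III: R₀ = 0.56×0.0 + 0.43×1.9 + 0.20×5.6 + 0.12×4.5 = 2.4770
Highest R₀: strategy I with 3.2090.

3.21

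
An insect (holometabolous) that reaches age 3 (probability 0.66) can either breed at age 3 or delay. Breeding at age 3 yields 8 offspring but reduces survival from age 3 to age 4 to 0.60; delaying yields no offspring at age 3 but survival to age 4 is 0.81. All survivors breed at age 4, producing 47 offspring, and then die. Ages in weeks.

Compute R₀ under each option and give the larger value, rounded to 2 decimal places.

25.13

breed at age 3: R₀ = 0.66 × (8 + 0.60 × 47) = 0.66 × 36.2000 = 23.8920
delay to age 4: R₀ = 0.66 × (0.81 × 47) = 0.66 × 38.0700 = 25.1262
Higher: delay to age 4 (25.1262).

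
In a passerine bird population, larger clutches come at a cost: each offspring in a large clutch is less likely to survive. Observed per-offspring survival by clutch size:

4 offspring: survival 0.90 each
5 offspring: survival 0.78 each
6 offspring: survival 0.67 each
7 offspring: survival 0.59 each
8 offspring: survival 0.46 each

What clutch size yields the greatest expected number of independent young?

Expected independent young = c × s(c):
  c=4: 4 × 0.90 = 3.600
  c=5: 5 × 0.78 = 3.900
  c=6: 6 × 0.67 = 4.020
  c=7: 7 × 0.59 = 4.130
  c=8: 8 × 0.46 = 3.680
Maximum at c = 7 (4.130 independent young).

7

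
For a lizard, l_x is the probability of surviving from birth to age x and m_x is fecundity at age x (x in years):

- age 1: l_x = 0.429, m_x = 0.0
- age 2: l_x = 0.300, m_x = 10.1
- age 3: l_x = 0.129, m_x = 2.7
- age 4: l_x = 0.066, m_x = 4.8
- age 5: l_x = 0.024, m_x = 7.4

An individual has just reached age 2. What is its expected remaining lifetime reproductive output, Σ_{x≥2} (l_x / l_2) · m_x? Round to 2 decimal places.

12.91

l_2 = 0.300. Conditional survival from age 2 to x is l_x / l_2.
  x=2: (0.300/0.300) × 10.1 = 10.1000
  x=3: (0.129/0.300) × 2.7 = 1.1610
  x=4: (0.066/0.300) × 4.8 = 1.0560
  x=5: (0.024/0.300) × 7.4 = 0.5920
Sum = 10.1000 + 1.1610 + 1.0560 + 0.5920 = 12.9090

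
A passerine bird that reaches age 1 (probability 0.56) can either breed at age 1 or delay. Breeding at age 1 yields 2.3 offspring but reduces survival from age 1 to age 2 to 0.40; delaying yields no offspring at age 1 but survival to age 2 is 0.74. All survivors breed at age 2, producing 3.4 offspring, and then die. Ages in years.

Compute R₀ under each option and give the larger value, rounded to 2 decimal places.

breed at age 1: R₀ = 0.56 × (2.3 + 0.40 × 3.4) = 0.56 × 3.6600 = 2.0496
delay to age 2: R₀ = 0.56 × (0.74 × 3.4) = 0.56 × 2.5160 = 1.4090
Higher: breed at age 1 (2.0496).

2.05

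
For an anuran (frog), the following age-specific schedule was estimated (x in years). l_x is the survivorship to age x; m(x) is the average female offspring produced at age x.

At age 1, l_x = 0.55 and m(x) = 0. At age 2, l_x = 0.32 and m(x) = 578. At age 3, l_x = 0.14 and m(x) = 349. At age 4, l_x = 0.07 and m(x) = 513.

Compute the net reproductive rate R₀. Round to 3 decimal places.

269.730

R₀ = Σ l_x m(x):
  age 1: 0.55 × 0 = 0.0000
  age 2: 0.32 × 578 = 184.9600
  age 3: 0.14 × 349 = 48.8600
  age 4: 0.07 × 513 = 35.9100
R₀ = 0.0000 + 184.9600 + 48.8600 + 35.9100 = 269.7300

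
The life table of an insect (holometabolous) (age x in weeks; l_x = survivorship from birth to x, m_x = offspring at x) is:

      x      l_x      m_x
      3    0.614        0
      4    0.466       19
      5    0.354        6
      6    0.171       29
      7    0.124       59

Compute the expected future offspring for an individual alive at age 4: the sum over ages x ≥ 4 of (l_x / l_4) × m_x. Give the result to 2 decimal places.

l_4 = 0.466. Conditional survival from age 4 to x is l_x / l_4.
  x=4: (0.466/0.466) × 19 = 19.0000
  x=5: (0.354/0.466) × 6 = 4.5579
  x=6: (0.171/0.466) × 29 = 10.6416
  x=7: (0.124/0.466) × 59 = 15.6996
Sum = 19.0000 + 4.5579 + 10.6416 + 15.6996 = 49.8991

49.90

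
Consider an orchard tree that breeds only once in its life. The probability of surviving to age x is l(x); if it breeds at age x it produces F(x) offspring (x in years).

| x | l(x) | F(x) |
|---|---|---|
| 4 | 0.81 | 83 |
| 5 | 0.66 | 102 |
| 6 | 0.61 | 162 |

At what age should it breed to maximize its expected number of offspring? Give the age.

Expected offspring if breeding at age x = l(x) × F(x):
  age 4: 0.81 × 83 = 67.230
  age 5: 0.66 × 102 = 67.320
  age 6: 0.61 × 162 = 98.820
Maximum at age 6 (98.820).

6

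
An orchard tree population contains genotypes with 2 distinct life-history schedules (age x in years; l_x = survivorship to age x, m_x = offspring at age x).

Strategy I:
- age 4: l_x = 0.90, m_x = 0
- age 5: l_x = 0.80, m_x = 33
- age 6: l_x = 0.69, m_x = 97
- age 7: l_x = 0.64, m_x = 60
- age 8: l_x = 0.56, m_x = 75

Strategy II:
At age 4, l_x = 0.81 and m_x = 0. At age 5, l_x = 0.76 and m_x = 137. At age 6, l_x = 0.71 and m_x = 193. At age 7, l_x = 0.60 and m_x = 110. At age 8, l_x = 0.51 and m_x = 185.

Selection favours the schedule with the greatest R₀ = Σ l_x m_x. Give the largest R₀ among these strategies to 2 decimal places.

Strategy I: R₀ = 0.90×0 + 0.80×33 + 0.69×97 + 0.64×60 + 0.56×75 = 173.7300
Strategy II: R₀ = 0.81×0 + 0.76×137 + 0.71×193 + 0.60×110 + 0.51×185 = 401.5000
Highest R₀: strategy II with 401.5000.

401.50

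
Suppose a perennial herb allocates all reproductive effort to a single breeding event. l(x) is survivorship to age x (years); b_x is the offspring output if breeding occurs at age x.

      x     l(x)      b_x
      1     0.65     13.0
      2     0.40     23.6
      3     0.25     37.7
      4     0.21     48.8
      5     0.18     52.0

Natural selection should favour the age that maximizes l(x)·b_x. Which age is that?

Expected offspring if breeding at age x = l(x) × b_x:
  age 1: 0.65 × 13.0 = 8.450
  age 2: 0.40 × 23.6 = 9.440
  age 3: 0.25 × 37.7 = 9.425
  age 4: 0.21 × 48.8 = 10.248
  age 5: 0.18 × 52.0 = 9.360
Maximum at age 4 (10.248).

4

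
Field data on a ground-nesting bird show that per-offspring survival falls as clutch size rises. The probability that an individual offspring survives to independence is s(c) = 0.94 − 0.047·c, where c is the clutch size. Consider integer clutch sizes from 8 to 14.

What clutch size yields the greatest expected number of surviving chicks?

Expected surviving chicks = c × s(c):
  c=8: 8 × 0.564 = 4.512
  c=9: 9 × 0.517 = 4.653
  c=10: 10 × 0.470 = 4.700
  c=11: 11 × 0.423 = 4.653
  c=12: 12 × 0.376 = 4.512
  c=13: 13 × 0.329 = 4.277
  c=14: 14 × 0.282 = 3.948
Maximum at c = 10 (4.700 surviving chicks).

10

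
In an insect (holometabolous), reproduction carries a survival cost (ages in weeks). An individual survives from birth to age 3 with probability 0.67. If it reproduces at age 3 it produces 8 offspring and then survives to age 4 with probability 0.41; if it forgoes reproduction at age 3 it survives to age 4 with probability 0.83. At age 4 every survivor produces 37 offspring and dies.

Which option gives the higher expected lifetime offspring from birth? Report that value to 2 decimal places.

20.58

breed at age 3: R₀ = 0.67 × (8 + 0.41 × 37) = 0.67 × 23.1700 = 15.5239
delay to age 4: R₀ = 0.67 × (0.83 × 37) = 0.67 × 30.7100 = 20.5757
Higher: delay to age 4 (20.5757).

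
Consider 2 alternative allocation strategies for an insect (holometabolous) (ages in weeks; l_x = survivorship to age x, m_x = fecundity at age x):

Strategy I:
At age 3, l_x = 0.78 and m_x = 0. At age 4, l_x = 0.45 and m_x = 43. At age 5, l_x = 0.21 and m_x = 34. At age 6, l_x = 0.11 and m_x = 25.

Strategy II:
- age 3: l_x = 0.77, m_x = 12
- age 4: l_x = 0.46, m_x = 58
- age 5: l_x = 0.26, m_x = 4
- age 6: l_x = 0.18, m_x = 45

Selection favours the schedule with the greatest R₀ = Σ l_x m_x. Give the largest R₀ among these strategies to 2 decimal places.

Strategy I: R₀ = 0.78×0 + 0.45×43 + 0.21×34 + 0.11×25 = 29.2400
Strategy II: R₀ = 0.77×12 + 0.46×58 + 0.26×4 + 0.18×45 = 45.0600
Highest R₀: strategy II with 45.0600.

45.06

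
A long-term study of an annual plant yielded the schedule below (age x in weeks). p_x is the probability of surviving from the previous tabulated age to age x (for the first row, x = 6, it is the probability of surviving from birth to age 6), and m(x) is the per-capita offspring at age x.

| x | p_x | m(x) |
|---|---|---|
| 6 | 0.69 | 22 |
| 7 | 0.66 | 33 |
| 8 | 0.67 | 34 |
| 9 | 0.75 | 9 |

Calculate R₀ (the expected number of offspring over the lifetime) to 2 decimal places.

42.64

Survivorship from birth: l_x = p_6·p_7·…·p_x.
  l_6 = 0.69000
  l_7 = 0.45540
  l_8 = 0.30512
  l_9 = 0.22884
R₀ = Σ l_x m(x):
  age 6: 0.69000 × 22 = 15.1800
  age 7: 0.45540 × 33 = 15.0282
  age 8: 0.30512 × 34 = 10.3741
  age 9: 0.22884 × 9 = 2.0596
R₀ = 15.1800 + 15.0282 + 10.3741 + 2.0596 = 42.6418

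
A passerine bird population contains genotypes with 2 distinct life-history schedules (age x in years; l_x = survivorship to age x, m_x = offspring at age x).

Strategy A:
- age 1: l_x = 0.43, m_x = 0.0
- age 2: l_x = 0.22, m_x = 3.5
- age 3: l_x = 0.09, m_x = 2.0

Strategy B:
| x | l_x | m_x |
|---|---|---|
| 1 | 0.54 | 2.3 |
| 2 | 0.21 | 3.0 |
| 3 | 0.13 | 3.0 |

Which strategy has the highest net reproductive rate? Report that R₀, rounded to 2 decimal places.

Strategy A: R₀ = 0.43×0.0 + 0.22×3.5 + 0.09×2.0 = 0.9500
Strategy B: R₀ = 0.54×2.3 + 0.21×3.0 + 0.13×3.0 = 2.2620
Highest R₀: strategy B with 2.2620.

2.26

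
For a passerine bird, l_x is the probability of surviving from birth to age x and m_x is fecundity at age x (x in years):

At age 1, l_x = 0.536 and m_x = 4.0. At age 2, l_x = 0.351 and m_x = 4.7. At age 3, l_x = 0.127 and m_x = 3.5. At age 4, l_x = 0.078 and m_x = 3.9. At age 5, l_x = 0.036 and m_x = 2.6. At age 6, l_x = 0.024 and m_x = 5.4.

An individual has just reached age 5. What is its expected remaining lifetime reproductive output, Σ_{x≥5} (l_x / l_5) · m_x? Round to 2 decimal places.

l_5 = 0.036. Conditional survival from age 5 to x is l_x / l_5.
  x=5: (0.036/0.036) × 2.6 = 2.6000
  x=6: (0.024/0.036) × 5.4 = 3.6000
Sum = 2.6000 + 3.6000 = 6.2000

6.20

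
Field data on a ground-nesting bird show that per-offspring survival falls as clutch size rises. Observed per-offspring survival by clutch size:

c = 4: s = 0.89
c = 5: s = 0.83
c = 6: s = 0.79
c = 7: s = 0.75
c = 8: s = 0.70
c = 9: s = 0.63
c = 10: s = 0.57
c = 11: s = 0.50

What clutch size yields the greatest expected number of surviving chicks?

10

Expected surviving chicks = c × s(c):
  c=4: 4 × 0.89 = 3.560
  c=5: 5 × 0.83 = 4.150
  c=6: 6 × 0.79 = 4.740
  c=7: 7 × 0.75 = 5.250
  c=8: 8 × 0.70 = 5.600
  c=9: 9 × 0.63 = 5.670
  c=10: 10 × 0.57 = 5.700
  c=11: 11 × 0.50 = 5.500
Maximum at c = 10 (5.700 surviving chicks).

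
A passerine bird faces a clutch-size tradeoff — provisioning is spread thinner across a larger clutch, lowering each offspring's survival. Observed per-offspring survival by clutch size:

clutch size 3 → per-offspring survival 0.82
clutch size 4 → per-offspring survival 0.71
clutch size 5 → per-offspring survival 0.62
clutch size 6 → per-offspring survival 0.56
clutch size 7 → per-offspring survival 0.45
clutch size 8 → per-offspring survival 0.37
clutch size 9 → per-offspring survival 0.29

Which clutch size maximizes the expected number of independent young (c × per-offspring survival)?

Expected independent young = c × s(c):
  c=3: 3 × 0.82 = 2.460
  c=4: 4 × 0.71 = 2.840
  c=5: 5 × 0.62 = 3.100
  c=6: 6 × 0.56 = 3.360
  c=7: 7 × 0.45 = 3.150
  c=8: 8 × 0.37 = 2.960
  c=9: 9 × 0.29 = 2.610
Maximum at c = 6 (3.360 independent young).

6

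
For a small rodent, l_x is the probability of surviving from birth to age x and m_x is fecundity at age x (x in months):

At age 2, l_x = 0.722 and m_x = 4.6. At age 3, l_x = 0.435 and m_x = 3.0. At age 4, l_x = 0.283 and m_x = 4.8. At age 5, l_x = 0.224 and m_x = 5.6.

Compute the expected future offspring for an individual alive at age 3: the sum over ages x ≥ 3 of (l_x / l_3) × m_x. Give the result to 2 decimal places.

l_3 = 0.435. Conditional survival from age 3 to x is l_x / l_3.
  x=3: (0.435/0.435) × 3.0 = 3.0000
  x=4: (0.283/0.435) × 4.8 = 3.1228
  x=5: (0.224/0.435) × 5.6 = 2.8837
Sum = 3.0000 + 3.1228 + 2.8837 = 9.0064

9.01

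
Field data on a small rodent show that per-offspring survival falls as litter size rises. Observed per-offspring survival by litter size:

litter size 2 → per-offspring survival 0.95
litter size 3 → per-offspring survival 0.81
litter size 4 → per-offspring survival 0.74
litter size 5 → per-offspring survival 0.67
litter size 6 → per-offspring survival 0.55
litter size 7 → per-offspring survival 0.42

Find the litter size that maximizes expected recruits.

Expected recruits = c × s(c):
  c=2: 2 × 0.95 = 1.900
  c=3: 3 × 0.81 = 2.430
  c=4: 4 × 0.74 = 2.960
  c=5: 5 × 0.67 = 3.350
  c=6: 6 × 0.55 = 3.300
  c=7: 7 × 0.42 = 2.940
Maximum at c = 5 (3.350 recruits).

5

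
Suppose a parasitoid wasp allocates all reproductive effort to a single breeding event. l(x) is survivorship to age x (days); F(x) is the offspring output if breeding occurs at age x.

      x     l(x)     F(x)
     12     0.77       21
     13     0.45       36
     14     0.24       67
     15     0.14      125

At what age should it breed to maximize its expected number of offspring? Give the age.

Expected offspring if breeding at age x = l(x) × F(x):
  age 12: 0.77 × 21 = 16.170
  age 13: 0.45 × 36 = 16.200
  age 14: 0.24 × 67 = 16.080
  age 15: 0.14 × 125 = 17.500
Maximum at age 15 (17.500).

15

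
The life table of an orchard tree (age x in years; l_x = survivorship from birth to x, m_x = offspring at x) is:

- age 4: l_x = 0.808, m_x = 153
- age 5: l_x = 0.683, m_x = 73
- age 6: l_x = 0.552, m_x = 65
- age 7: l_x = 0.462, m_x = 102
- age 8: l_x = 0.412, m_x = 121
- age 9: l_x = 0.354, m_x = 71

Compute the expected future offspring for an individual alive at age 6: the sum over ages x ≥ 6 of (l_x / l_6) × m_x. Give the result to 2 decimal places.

l_6 = 0.552. Conditional survival from age 6 to x is l_x / l_6.
  x=6: (0.552/0.552) × 65 = 65.0000
  x=7: (0.462/0.552) × 102 = 85.3696
  x=8: (0.412/0.552) × 121 = 90.3116
  x=9: (0.354/0.552) × 71 = 45.5326
Sum = 65.0000 + 85.3696 + 90.3116 + 45.5326 = 286.2138

286.21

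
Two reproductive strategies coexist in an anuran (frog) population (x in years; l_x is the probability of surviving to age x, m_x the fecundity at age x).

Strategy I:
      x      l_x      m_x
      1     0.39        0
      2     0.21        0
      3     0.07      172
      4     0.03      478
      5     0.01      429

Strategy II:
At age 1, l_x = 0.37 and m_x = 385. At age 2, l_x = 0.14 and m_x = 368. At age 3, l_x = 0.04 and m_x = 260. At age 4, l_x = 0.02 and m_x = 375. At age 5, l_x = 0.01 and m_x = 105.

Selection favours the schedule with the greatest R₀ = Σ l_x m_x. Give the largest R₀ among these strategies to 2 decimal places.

Strategy I: R₀ = 0.39×0 + 0.21×0 + 0.07×172 + 0.03×478 + 0.01×429 = 30.6700
Strategy II: R₀ = 0.37×385 + 0.14×368 + 0.04×260 + 0.02×375 + 0.01×105 = 212.9200
Highest R₀: strategy II with 212.9200.

212.92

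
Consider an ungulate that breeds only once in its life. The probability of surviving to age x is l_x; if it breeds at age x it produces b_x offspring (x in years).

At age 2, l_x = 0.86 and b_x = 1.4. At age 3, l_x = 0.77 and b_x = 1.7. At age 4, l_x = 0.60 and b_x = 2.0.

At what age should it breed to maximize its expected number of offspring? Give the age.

Expected offspring if breeding at age x = l_x × b_x:
  age 2: 0.86 × 1.4 = 1.204
  age 3: 0.77 × 1.7 = 1.309
  age 4: 0.60 × 2.0 = 1.200
Maximum at age 3 (1.309).

3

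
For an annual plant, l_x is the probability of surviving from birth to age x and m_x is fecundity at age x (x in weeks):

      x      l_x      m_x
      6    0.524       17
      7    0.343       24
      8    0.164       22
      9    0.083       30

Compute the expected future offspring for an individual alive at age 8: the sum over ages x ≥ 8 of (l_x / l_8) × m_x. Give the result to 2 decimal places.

l_8 = 0.164. Conditional survival from age 8 to x is l_x / l_8.
  x=8: (0.164/0.164) × 22 = 22.0000
  x=9: (0.083/0.164) × 30 = 15.1829
Sum = 22.0000 + 15.1829 = 37.1829

37.18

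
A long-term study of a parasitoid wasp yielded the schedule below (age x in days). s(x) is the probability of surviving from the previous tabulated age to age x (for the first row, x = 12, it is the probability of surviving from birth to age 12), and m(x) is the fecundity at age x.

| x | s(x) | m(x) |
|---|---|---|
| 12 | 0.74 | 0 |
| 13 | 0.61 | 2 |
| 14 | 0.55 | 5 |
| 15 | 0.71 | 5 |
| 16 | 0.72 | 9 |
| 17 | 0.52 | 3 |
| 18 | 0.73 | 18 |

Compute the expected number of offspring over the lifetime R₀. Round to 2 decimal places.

5.23

Survivorship from birth: l_x = s_12·s_13·…·s_x.
  l_12 = 0.74000
  l_13 = 0.45140
  l_14 = 0.24827
  l_15 = 0.17627
  l_16 = 0.12692
  l_17 = 0.06600
  l_18 = 0.04818
R₀ = Σ l_x m(x):
  age 12: 0.74000 × 0 = 0.0000
  age 13: 0.45140 × 2 = 0.9028
  age 14: 0.24827 × 5 = 1.2413
  age 15: 0.17627 × 5 = 0.8814
  age 16: 0.12692 × 9 = 1.1423
  age 17: 0.06600 × 3 = 0.1980
  age 18: 0.04818 × 18 = 0.8672
R₀ = 0.0000 + 0.9028 + 1.2413 + 0.8814 + 1.1423 + 0.1980 + 0.8672 = 5.2330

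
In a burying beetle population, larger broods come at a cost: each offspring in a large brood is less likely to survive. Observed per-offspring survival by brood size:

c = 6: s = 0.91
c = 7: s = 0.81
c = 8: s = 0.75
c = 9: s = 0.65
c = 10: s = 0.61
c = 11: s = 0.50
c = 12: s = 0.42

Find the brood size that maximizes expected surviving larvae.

10

Expected surviving larvae = c × s(c):
  c=6: 6 × 0.91 = 5.460
  c=7: 7 × 0.81 = 5.670
  c=8: 8 × 0.75 = 6.000
  c=9: 9 × 0.65 = 5.850
  c=10: 10 × 0.61 = 6.100
  c=11: 11 × 0.50 = 5.500
  c=12: 12 × 0.42 = 5.040
Maximum at c = 10 (6.100 surviving larvae).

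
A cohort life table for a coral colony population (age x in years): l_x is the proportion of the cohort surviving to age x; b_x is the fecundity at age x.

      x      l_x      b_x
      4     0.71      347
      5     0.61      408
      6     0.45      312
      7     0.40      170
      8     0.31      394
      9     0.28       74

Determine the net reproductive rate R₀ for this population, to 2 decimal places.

846.51

R₀ = Σ l_x b_x:
  age 4: 0.71 × 347 = 246.3700
  age 5: 0.61 × 408 = 248.8800
  age 6: 0.45 × 312 = 140.4000
  age 7: 0.40 × 170 = 68.0000
  age 8: 0.31 × 394 = 122.1400
  age 9: 0.28 × 74 = 20.7200
R₀ = 246.3700 + 248.8800 + 140.4000 + 68.0000 + 122.1400 + 20.7200 = 846.5100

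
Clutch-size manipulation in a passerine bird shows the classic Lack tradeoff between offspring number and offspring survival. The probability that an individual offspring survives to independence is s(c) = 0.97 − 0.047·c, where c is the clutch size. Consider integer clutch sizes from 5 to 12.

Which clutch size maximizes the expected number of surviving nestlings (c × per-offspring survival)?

Expected surviving nestlings = c × s(c):
  c=5: 5 × 0.735 = 3.675
  c=6: 6 × 0.688 = 4.128
  c=7: 7 × 0.641 = 4.487
  c=8: 8 × 0.594 = 4.752
  c=9: 9 × 0.547 = 4.923
  c=10: 10 × 0.500 = 5.000
  c=11: 11 × 0.453 = 4.983
  c=12: 12 × 0.406 = 4.872
Maximum at c = 10 (5.000 surviving nestlings).

10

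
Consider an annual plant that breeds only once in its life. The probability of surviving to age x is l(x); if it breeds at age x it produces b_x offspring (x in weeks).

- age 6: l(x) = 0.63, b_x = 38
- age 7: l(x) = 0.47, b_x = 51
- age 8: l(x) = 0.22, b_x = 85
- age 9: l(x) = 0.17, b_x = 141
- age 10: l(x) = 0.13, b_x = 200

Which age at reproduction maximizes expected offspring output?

10

Expected offspring if breeding at age x = l(x) × b_x:
  age 6: 0.63 × 38 = 23.940
  age 7: 0.47 × 51 = 23.970
  age 8: 0.22 × 85 = 18.700
  age 9: 0.17 × 141 = 23.970
  age 10: 0.13 × 200 = 26.000
Maximum at age 10 (26.000).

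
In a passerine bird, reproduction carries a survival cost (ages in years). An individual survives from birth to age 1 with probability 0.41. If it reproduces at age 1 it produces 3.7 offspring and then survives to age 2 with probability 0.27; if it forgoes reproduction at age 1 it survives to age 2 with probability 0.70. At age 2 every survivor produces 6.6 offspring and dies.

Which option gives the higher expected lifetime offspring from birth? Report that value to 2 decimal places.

breed at age 1: R₀ = 0.41 × (3.7 + 0.27 × 6.6) = 0.41 × 5.4820 = 2.2476
delay to age 2: R₀ = 0.41 × (0.70 × 6.6) = 0.41 × 4.6200 = 1.8942
Higher: breed at age 1 (2.2476).

2.25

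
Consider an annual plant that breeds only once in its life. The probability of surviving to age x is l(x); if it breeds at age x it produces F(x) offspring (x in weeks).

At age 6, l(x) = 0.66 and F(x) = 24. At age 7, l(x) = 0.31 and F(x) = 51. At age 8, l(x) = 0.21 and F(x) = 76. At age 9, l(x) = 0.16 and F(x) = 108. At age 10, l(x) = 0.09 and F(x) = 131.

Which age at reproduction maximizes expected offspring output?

Expected offspring if breeding at age x = l(x) × F(x):
  age 6: 0.66 × 24 = 15.840
  age 7: 0.31 × 51 = 15.810
  age 8: 0.21 × 76 = 15.960
  age 9: 0.16 × 108 = 17.280
  age 10: 0.09 × 131 = 11.790
Maximum at age 9 (17.280).

9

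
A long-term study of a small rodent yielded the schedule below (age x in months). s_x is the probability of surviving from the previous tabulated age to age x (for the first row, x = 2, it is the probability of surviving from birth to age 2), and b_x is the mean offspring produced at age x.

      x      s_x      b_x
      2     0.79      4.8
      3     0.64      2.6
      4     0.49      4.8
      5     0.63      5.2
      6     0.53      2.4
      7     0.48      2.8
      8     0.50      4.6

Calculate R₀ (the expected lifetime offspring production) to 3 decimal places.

7.508

Survivorship from birth: l_x = s_2·s_3·…·s_x.
  l_2 = 0.79000
  l_3 = 0.50560
  l_4 = 0.24774
  l_5 = 0.15608
  l_6 = 0.08272
  l_7 = 0.03971
  l_8 = 0.01985
R₀ = Σ l_x b_x:
  age 2: 0.79000 × 4.8 = 3.7920
  age 3: 0.50560 × 2.6 = 1.3146
  age 4: 0.24774 × 4.8 = 1.1892
  age 5: 0.15608 × 5.2 = 0.8116
  age 6: 0.08272 × 2.4 = 0.1985
  age 7: 0.03971 × 2.8 = 0.1112
  age 8: 0.01985 × 4.6 = 0.0913
R₀ = 3.7920 + 1.3146 + 1.1892 + 0.8116 + 0.1985 + 0.1112 + 0.0913 = 7.5084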